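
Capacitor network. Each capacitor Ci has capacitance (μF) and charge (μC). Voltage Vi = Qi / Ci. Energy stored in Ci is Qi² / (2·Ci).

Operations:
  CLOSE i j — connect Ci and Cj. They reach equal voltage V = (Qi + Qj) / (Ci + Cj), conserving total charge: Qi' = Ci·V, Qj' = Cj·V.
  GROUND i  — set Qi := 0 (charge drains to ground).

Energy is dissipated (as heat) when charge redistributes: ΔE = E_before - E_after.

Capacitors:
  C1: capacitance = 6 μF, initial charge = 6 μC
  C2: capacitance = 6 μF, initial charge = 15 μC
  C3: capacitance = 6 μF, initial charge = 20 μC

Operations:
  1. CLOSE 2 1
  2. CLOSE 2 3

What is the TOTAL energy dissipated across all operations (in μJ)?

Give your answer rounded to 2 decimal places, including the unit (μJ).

Initial: C1(6μF, Q=6μC, V=1.00V), C2(6μF, Q=15μC, V=2.50V), C3(6μF, Q=20μC, V=3.33V)
Op 1: CLOSE 2-1: Q_total=21.00, C_total=12.00, V=1.75; Q2=10.50, Q1=10.50; dissipated=3.375
Op 2: CLOSE 2-3: Q_total=30.50, C_total=12.00, V=2.54; Q2=15.25, Q3=15.25; dissipated=3.760
Total dissipated: 7.135 μJ

Answer: 7.14 μJ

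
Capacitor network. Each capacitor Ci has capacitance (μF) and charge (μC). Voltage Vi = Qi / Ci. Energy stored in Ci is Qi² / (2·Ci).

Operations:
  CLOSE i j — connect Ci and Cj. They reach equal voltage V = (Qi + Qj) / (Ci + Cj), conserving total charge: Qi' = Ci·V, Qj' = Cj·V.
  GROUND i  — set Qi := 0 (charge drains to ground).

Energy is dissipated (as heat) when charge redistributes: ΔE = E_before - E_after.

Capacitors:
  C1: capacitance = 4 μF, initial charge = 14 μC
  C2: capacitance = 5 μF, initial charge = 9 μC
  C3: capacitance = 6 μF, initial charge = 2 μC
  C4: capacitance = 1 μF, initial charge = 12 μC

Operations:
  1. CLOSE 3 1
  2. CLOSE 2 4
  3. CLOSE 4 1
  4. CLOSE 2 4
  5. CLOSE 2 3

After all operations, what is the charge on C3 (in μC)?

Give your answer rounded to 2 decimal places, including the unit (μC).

Answer: 14.09 μC

Derivation:
Initial: C1(4μF, Q=14μC, V=3.50V), C2(5μF, Q=9μC, V=1.80V), C3(6μF, Q=2μC, V=0.33V), C4(1μF, Q=12μC, V=12.00V)
Op 1: CLOSE 3-1: Q_total=16.00, C_total=10.00, V=1.60; Q3=9.60, Q1=6.40; dissipated=12.033
Op 2: CLOSE 2-4: Q_total=21.00, C_total=6.00, V=3.50; Q2=17.50, Q4=3.50; dissipated=43.350
Op 3: CLOSE 4-1: Q_total=9.90, C_total=5.00, V=1.98; Q4=1.98, Q1=7.92; dissipated=1.444
Op 4: CLOSE 2-4: Q_total=19.48, C_total=6.00, V=3.25; Q2=16.23, Q4=3.25; dissipated=0.963
Op 5: CLOSE 2-3: Q_total=25.83, C_total=11.00, V=2.35; Q2=11.74, Q3=14.09; dissipated=3.698
Final charges: Q1=7.92, Q2=11.74, Q3=14.09, Q4=3.25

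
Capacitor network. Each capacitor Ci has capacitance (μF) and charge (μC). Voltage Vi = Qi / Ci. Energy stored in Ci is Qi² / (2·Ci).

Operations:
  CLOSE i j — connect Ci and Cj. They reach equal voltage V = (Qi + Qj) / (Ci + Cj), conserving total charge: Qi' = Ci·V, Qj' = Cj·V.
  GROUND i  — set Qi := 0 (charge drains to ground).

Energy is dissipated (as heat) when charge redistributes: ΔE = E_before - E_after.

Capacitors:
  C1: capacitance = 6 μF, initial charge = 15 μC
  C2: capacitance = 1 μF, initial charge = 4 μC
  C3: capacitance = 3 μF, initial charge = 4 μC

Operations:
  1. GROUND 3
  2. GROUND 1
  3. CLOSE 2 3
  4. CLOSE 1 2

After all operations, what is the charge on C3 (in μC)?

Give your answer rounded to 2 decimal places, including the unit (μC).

Answer: 3.00 μC

Derivation:
Initial: C1(6μF, Q=15μC, V=2.50V), C2(1μF, Q=4μC, V=4.00V), C3(3μF, Q=4μC, V=1.33V)
Op 1: GROUND 3: Q3=0; energy lost=2.667
Op 2: GROUND 1: Q1=0; energy lost=18.750
Op 3: CLOSE 2-3: Q_total=4.00, C_total=4.00, V=1.00; Q2=1.00, Q3=3.00; dissipated=6.000
Op 4: CLOSE 1-2: Q_total=1.00, C_total=7.00, V=0.14; Q1=0.86, Q2=0.14; dissipated=0.429
Final charges: Q1=0.86, Q2=0.14, Q3=3.00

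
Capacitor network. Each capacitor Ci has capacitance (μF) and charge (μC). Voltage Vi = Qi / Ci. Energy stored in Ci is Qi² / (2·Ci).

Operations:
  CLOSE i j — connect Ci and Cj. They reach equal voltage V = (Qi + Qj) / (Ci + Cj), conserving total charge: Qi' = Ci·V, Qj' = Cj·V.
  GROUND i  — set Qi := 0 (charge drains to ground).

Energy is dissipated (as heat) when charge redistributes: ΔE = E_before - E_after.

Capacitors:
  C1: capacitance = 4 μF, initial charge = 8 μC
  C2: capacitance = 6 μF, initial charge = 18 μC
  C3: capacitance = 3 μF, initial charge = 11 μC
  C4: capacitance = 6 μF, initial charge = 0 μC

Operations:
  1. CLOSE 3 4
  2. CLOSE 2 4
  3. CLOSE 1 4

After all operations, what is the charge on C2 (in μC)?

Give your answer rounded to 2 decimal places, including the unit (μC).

Answer: 12.67 μC

Derivation:
Initial: C1(4μF, Q=8μC, V=2.00V), C2(6μF, Q=18μC, V=3.00V), C3(3μF, Q=11μC, V=3.67V), C4(6μF, Q=0μC, V=0.00V)
Op 1: CLOSE 3-4: Q_total=11.00, C_total=9.00, V=1.22; Q3=3.67, Q4=7.33; dissipated=13.444
Op 2: CLOSE 2-4: Q_total=25.33, C_total=12.00, V=2.11; Q2=12.67, Q4=12.67; dissipated=4.741
Op 3: CLOSE 1-4: Q_total=20.67, C_total=10.00, V=2.07; Q1=8.27, Q4=12.40; dissipated=0.015
Final charges: Q1=8.27, Q2=12.67, Q3=3.67, Q4=12.40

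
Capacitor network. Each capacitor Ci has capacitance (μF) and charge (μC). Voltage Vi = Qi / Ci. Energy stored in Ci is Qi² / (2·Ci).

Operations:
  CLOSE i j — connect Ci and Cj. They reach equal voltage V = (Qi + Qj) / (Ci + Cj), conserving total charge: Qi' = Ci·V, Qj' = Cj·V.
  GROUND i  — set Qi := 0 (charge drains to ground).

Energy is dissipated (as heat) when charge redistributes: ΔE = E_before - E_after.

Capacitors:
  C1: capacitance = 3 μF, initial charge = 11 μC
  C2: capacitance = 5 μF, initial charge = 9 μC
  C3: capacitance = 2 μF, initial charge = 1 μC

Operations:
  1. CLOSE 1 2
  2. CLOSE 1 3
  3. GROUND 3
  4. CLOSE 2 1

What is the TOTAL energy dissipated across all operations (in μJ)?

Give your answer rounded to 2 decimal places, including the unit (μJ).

Answer: 9.16 μJ

Derivation:
Initial: C1(3μF, Q=11μC, V=3.67V), C2(5μF, Q=9μC, V=1.80V), C3(2μF, Q=1μC, V=0.50V)
Op 1: CLOSE 1-2: Q_total=20.00, C_total=8.00, V=2.50; Q1=7.50, Q2=12.50; dissipated=3.267
Op 2: CLOSE 1-3: Q_total=8.50, C_total=5.00, V=1.70; Q1=5.10, Q3=3.40; dissipated=2.400
Op 3: GROUND 3: Q3=0; energy lost=2.890
Op 4: CLOSE 2-1: Q_total=17.60, C_total=8.00, V=2.20; Q2=11.00, Q1=6.60; dissipated=0.600
Total dissipated: 9.157 μJ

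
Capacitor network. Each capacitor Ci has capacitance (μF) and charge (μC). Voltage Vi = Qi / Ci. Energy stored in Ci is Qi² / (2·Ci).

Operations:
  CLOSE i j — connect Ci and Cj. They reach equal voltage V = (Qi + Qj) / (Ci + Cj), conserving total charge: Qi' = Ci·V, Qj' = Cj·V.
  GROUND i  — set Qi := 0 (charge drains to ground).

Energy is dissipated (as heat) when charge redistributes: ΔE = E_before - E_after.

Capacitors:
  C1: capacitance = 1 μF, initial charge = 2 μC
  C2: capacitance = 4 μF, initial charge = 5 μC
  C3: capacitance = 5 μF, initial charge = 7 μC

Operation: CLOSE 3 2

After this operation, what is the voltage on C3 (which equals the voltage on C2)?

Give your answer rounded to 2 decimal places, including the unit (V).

Initial: C1(1μF, Q=2μC, V=2.00V), C2(4μF, Q=5μC, V=1.25V), C3(5μF, Q=7μC, V=1.40V)
Op 1: CLOSE 3-2: Q_total=12.00, C_total=9.00, V=1.33; Q3=6.67, Q2=5.33; dissipated=0.025

Answer: 1.33 V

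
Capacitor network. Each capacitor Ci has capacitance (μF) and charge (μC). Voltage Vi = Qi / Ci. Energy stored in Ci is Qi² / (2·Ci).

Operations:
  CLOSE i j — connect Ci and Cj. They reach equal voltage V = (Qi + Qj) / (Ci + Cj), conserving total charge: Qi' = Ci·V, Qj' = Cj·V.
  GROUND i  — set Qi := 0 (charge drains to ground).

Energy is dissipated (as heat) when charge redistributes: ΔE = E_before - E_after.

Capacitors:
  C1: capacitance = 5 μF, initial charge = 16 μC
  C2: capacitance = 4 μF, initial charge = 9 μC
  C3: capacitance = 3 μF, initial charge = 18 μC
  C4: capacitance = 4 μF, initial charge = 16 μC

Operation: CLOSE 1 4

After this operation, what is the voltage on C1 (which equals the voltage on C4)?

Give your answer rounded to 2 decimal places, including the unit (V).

Answer: 3.56 V

Derivation:
Initial: C1(5μF, Q=16μC, V=3.20V), C2(4μF, Q=9μC, V=2.25V), C3(3μF, Q=18μC, V=6.00V), C4(4μF, Q=16μC, V=4.00V)
Op 1: CLOSE 1-4: Q_total=32.00, C_total=9.00, V=3.56; Q1=17.78, Q4=14.22; dissipated=0.711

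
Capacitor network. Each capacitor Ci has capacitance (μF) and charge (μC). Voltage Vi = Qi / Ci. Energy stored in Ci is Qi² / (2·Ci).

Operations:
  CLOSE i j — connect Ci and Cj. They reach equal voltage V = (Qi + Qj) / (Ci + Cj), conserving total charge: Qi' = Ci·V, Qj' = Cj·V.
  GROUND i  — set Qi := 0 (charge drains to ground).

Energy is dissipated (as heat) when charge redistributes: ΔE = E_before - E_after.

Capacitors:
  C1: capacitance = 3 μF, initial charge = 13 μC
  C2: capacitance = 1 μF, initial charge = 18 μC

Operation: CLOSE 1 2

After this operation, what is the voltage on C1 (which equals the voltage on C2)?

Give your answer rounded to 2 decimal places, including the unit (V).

Initial: C1(3μF, Q=13μC, V=4.33V), C2(1μF, Q=18μC, V=18.00V)
Op 1: CLOSE 1-2: Q_total=31.00, C_total=4.00, V=7.75; Q1=23.25, Q2=7.75; dissipated=70.042

Answer: 7.75 V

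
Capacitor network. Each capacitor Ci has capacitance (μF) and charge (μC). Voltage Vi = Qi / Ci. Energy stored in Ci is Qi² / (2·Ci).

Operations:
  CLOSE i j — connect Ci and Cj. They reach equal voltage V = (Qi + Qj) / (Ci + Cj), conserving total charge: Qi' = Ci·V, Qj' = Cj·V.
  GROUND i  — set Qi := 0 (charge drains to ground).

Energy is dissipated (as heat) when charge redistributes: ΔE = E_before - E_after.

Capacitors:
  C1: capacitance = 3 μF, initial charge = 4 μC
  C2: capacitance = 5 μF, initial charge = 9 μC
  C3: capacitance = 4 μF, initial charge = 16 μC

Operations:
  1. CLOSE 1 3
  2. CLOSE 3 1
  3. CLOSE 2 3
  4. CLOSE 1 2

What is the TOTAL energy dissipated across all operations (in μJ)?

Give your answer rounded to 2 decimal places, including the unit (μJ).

Answer: 7.66 μJ

Derivation:
Initial: C1(3μF, Q=4μC, V=1.33V), C2(5μF, Q=9μC, V=1.80V), C3(4μF, Q=16μC, V=4.00V)
Op 1: CLOSE 1-3: Q_total=20.00, C_total=7.00, V=2.86; Q1=8.57, Q3=11.43; dissipated=6.095
Op 2: CLOSE 3-1: Q_total=20.00, C_total=7.00, V=2.86; Q3=11.43, Q1=8.57; dissipated=0.000
Op 3: CLOSE 2-3: Q_total=20.43, C_total=9.00, V=2.27; Q2=11.35, Q3=9.08; dissipated=1.242
Op 4: CLOSE 1-2: Q_total=19.92, C_total=8.00, V=2.49; Q1=7.47, Q2=12.45; dissipated=0.323
Total dissipated: 7.660 μJ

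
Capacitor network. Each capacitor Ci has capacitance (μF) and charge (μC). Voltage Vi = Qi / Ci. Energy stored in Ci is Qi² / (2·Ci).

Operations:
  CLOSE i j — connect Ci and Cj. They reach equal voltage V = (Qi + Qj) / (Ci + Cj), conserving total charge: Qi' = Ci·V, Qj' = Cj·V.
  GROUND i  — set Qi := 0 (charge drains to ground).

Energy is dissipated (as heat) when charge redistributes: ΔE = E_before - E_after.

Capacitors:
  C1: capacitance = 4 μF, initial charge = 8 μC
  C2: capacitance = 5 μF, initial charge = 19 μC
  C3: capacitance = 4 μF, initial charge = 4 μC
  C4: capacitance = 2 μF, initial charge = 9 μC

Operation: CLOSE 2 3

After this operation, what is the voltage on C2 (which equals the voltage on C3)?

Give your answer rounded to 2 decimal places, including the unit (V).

Answer: 2.56 V

Derivation:
Initial: C1(4μF, Q=8μC, V=2.00V), C2(5μF, Q=19μC, V=3.80V), C3(4μF, Q=4μC, V=1.00V), C4(2μF, Q=9μC, V=4.50V)
Op 1: CLOSE 2-3: Q_total=23.00, C_total=9.00, V=2.56; Q2=12.78, Q3=10.22; dissipated=8.711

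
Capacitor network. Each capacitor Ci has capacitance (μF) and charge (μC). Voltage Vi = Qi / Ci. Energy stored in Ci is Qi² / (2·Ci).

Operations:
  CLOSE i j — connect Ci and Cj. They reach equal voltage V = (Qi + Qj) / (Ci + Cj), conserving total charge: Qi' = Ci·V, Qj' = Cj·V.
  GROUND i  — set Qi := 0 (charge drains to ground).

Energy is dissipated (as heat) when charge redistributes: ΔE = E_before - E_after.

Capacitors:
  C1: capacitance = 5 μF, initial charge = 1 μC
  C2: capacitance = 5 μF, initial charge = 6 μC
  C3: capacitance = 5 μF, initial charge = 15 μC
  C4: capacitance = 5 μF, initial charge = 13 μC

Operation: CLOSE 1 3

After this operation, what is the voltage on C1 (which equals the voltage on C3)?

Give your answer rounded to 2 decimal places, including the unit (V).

Answer: 1.60 V

Derivation:
Initial: C1(5μF, Q=1μC, V=0.20V), C2(5μF, Q=6μC, V=1.20V), C3(5μF, Q=15μC, V=3.00V), C4(5μF, Q=13μC, V=2.60V)
Op 1: CLOSE 1-3: Q_total=16.00, C_total=10.00, V=1.60; Q1=8.00, Q3=8.00; dissipated=9.800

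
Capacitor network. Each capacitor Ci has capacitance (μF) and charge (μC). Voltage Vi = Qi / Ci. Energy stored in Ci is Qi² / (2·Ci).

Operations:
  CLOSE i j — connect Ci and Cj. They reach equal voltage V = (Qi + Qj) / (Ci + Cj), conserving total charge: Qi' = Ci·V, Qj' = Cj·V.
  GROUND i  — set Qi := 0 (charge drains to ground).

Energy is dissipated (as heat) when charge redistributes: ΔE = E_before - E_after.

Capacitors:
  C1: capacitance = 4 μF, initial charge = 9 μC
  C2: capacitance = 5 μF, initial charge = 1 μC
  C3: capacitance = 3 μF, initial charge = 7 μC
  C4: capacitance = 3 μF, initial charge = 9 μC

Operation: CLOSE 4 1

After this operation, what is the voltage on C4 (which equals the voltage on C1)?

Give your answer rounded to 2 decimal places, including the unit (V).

Answer: 2.57 V

Derivation:
Initial: C1(4μF, Q=9μC, V=2.25V), C2(5μF, Q=1μC, V=0.20V), C3(3μF, Q=7μC, V=2.33V), C4(3μF, Q=9μC, V=3.00V)
Op 1: CLOSE 4-1: Q_total=18.00, C_total=7.00, V=2.57; Q4=7.71, Q1=10.29; dissipated=0.482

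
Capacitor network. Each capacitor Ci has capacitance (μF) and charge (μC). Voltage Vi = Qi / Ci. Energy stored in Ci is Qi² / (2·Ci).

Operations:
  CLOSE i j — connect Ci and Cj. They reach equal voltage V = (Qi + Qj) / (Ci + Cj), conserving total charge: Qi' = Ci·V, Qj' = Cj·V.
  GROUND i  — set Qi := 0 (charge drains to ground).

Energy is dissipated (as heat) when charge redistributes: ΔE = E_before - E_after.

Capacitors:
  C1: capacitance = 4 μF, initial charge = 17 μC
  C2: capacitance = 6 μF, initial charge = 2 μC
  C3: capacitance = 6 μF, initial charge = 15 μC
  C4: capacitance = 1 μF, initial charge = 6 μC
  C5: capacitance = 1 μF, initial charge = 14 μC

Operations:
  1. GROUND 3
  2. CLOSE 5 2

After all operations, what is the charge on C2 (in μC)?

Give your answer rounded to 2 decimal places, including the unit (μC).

Answer: 13.71 μC

Derivation:
Initial: C1(4μF, Q=17μC, V=4.25V), C2(6μF, Q=2μC, V=0.33V), C3(6μF, Q=15μC, V=2.50V), C4(1μF, Q=6μC, V=6.00V), C5(1μF, Q=14μC, V=14.00V)
Op 1: GROUND 3: Q3=0; energy lost=18.750
Op 2: CLOSE 5-2: Q_total=16.00, C_total=7.00, V=2.29; Q5=2.29, Q2=13.71; dissipated=80.048
Final charges: Q1=17.00, Q2=13.71, Q3=0.00, Q4=6.00, Q5=2.29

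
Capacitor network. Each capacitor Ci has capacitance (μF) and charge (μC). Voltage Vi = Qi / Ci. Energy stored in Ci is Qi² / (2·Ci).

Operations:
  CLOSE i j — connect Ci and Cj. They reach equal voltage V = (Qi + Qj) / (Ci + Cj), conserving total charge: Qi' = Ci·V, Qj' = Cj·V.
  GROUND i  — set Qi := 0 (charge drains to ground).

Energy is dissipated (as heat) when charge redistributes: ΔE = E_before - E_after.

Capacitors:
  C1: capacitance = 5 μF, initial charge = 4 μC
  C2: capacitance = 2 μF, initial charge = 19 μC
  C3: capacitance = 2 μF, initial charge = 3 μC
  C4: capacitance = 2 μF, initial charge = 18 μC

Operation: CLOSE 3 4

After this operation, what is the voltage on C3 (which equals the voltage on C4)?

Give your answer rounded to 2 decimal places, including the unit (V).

Answer: 5.25 V

Derivation:
Initial: C1(5μF, Q=4μC, V=0.80V), C2(2μF, Q=19μC, V=9.50V), C3(2μF, Q=3μC, V=1.50V), C4(2μF, Q=18μC, V=9.00V)
Op 1: CLOSE 3-4: Q_total=21.00, C_total=4.00, V=5.25; Q3=10.50, Q4=10.50; dissipated=28.125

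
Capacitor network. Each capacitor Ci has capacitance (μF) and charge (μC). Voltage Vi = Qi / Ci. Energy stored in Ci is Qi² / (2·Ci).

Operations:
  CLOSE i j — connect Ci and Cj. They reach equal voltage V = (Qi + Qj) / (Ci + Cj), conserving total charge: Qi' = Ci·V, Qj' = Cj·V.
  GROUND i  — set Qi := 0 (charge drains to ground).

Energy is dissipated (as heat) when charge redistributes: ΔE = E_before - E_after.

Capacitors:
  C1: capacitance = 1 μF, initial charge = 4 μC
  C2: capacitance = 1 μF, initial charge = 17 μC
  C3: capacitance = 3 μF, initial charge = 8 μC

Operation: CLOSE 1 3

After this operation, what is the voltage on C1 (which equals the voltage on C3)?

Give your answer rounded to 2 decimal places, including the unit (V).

Answer: 3.00 V

Derivation:
Initial: C1(1μF, Q=4μC, V=4.00V), C2(1μF, Q=17μC, V=17.00V), C3(3μF, Q=8μC, V=2.67V)
Op 1: CLOSE 1-3: Q_total=12.00, C_total=4.00, V=3.00; Q1=3.00, Q3=9.00; dissipated=0.667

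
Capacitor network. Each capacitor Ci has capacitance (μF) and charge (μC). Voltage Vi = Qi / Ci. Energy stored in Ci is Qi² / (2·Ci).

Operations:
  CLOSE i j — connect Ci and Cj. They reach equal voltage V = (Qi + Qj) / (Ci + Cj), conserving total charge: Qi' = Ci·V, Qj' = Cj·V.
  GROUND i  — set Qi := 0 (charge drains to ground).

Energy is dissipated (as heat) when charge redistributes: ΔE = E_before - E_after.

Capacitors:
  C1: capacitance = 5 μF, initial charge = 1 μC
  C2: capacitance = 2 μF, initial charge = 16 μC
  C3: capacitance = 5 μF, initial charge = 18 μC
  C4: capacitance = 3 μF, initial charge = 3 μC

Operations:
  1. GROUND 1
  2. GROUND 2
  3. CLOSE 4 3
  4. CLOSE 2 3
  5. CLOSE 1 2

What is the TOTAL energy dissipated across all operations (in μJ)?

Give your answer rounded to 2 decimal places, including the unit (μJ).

Initial: C1(5μF, Q=1μC, V=0.20V), C2(2μF, Q=16μC, V=8.00V), C3(5μF, Q=18μC, V=3.60V), C4(3μF, Q=3μC, V=1.00V)
Op 1: GROUND 1: Q1=0; energy lost=0.100
Op 2: GROUND 2: Q2=0; energy lost=64.000
Op 3: CLOSE 4-3: Q_total=21.00, C_total=8.00, V=2.62; Q4=7.88, Q3=13.12; dissipated=6.338
Op 4: CLOSE 2-3: Q_total=13.12, C_total=7.00, V=1.88; Q2=3.75, Q3=9.38; dissipated=4.922
Op 5: CLOSE 1-2: Q_total=3.75, C_total=7.00, V=0.54; Q1=2.68, Q2=1.07; dissipated=2.511
Total dissipated: 77.871 μJ

Answer: 77.87 μJ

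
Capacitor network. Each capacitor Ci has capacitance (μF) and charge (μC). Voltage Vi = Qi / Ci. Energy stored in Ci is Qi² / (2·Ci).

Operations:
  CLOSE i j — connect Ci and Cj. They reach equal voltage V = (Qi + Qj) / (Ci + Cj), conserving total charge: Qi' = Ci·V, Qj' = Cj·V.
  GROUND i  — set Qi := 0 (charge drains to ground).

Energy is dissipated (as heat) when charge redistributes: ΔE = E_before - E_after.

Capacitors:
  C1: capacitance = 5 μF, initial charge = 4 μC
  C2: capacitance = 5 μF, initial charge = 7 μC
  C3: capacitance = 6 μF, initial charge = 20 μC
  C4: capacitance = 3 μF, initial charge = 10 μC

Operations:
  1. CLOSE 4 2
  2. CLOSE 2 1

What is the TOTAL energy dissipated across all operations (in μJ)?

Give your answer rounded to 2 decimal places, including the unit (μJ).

Answer: 5.70 μJ

Derivation:
Initial: C1(5μF, Q=4μC, V=0.80V), C2(5μF, Q=7μC, V=1.40V), C3(6μF, Q=20μC, V=3.33V), C4(3μF, Q=10μC, V=3.33V)
Op 1: CLOSE 4-2: Q_total=17.00, C_total=8.00, V=2.12; Q4=6.38, Q2=10.62; dissipated=3.504
Op 2: CLOSE 2-1: Q_total=14.62, C_total=10.00, V=1.46; Q2=7.31, Q1=7.31; dissipated=2.195
Total dissipated: 5.699 μJ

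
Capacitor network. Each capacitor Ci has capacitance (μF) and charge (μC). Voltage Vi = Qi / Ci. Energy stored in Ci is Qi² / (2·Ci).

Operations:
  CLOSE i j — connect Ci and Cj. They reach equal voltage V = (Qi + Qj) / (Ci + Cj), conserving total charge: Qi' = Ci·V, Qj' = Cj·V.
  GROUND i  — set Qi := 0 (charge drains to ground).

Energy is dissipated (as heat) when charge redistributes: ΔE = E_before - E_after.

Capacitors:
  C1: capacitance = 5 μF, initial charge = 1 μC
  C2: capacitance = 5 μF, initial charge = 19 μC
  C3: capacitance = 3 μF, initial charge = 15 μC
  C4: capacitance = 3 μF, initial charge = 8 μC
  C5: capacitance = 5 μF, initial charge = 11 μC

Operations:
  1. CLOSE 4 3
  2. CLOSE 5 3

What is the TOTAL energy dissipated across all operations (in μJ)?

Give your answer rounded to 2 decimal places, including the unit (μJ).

Initial: C1(5μF, Q=1μC, V=0.20V), C2(5μF, Q=19μC, V=3.80V), C3(3μF, Q=15μC, V=5.00V), C4(3μF, Q=8μC, V=2.67V), C5(5μF, Q=11μC, V=2.20V)
Op 1: CLOSE 4-3: Q_total=23.00, C_total=6.00, V=3.83; Q4=11.50, Q3=11.50; dissipated=4.083
Op 2: CLOSE 5-3: Q_total=22.50, C_total=8.00, V=2.81; Q5=14.06, Q3=8.44; dissipated=2.501
Total dissipated: 6.584 μJ

Answer: 6.58 μJ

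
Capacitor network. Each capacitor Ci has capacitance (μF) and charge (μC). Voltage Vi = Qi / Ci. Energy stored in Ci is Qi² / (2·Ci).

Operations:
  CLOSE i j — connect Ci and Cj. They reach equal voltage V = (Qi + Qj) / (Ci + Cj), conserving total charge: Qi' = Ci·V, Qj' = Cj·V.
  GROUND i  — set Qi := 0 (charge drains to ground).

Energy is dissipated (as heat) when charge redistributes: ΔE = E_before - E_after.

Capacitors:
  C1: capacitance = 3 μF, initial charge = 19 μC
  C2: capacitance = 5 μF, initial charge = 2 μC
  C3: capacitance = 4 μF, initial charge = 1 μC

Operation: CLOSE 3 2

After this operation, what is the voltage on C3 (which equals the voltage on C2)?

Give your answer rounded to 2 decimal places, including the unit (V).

Initial: C1(3μF, Q=19μC, V=6.33V), C2(5μF, Q=2μC, V=0.40V), C3(4μF, Q=1μC, V=0.25V)
Op 1: CLOSE 3-2: Q_total=3.00, C_total=9.00, V=0.33; Q3=1.33, Q2=1.67; dissipated=0.025

Answer: 0.33 V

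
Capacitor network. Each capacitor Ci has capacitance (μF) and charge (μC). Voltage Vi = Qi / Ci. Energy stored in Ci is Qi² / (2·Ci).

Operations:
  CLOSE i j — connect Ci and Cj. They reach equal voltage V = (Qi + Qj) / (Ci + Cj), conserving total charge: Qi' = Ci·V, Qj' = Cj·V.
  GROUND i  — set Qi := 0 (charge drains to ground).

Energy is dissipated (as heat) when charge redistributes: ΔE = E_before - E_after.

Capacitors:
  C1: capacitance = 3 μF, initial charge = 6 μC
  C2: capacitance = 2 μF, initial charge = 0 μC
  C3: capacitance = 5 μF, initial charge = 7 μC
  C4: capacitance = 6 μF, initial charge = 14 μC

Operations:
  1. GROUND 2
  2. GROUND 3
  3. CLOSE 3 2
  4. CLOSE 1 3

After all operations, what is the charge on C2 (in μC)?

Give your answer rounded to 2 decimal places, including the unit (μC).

Initial: C1(3μF, Q=6μC, V=2.00V), C2(2μF, Q=0μC, V=0.00V), C3(5μF, Q=7μC, V=1.40V), C4(6μF, Q=14μC, V=2.33V)
Op 1: GROUND 2: Q2=0; energy lost=0.000
Op 2: GROUND 3: Q3=0; energy lost=4.900
Op 3: CLOSE 3-2: Q_total=0.00, C_total=7.00, V=0.00; Q3=0.00, Q2=0.00; dissipated=0.000
Op 4: CLOSE 1-3: Q_total=6.00, C_total=8.00, V=0.75; Q1=2.25, Q3=3.75; dissipated=3.750
Final charges: Q1=2.25, Q2=0.00, Q3=3.75, Q4=14.00

Answer: 0.00 μC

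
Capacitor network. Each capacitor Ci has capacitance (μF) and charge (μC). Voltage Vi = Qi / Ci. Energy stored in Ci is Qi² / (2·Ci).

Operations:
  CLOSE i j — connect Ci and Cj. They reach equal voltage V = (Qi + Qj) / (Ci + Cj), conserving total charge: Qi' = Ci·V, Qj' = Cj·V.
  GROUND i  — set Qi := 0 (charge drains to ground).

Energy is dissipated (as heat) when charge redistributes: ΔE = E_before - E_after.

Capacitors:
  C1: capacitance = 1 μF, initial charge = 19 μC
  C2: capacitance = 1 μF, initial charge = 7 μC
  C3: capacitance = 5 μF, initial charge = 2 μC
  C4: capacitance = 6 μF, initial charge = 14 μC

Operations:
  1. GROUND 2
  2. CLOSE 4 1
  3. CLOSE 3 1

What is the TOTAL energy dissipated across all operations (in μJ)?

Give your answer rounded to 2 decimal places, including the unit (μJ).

Answer: 151.30 μJ

Derivation:
Initial: C1(1μF, Q=19μC, V=19.00V), C2(1μF, Q=7μC, V=7.00V), C3(5μF, Q=2μC, V=0.40V), C4(6μF, Q=14μC, V=2.33V)
Op 1: GROUND 2: Q2=0; energy lost=24.500
Op 2: CLOSE 4-1: Q_total=33.00, C_total=7.00, V=4.71; Q4=28.29, Q1=4.71; dissipated=119.048
Op 3: CLOSE 3-1: Q_total=6.71, C_total=6.00, V=1.12; Q3=5.60, Q1=1.12; dissipated=7.755
Total dissipated: 151.303 μJ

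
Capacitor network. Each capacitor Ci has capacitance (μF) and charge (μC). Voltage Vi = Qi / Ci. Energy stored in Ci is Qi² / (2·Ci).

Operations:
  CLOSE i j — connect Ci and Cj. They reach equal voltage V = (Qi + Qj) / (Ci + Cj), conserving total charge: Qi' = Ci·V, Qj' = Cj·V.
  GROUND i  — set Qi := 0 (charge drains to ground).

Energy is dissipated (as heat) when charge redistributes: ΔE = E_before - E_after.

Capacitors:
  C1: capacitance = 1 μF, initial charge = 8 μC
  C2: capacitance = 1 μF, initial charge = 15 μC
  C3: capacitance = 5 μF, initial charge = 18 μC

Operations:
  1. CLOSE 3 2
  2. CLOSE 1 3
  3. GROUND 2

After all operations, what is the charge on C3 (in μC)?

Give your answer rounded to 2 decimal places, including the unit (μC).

Answer: 29.58 μC

Derivation:
Initial: C1(1μF, Q=8μC, V=8.00V), C2(1μF, Q=15μC, V=15.00V), C3(5μF, Q=18μC, V=3.60V)
Op 1: CLOSE 3-2: Q_total=33.00, C_total=6.00, V=5.50; Q3=27.50, Q2=5.50; dissipated=54.150
Op 2: CLOSE 1-3: Q_total=35.50, C_total=6.00, V=5.92; Q1=5.92, Q3=29.58; dissipated=2.604
Op 3: GROUND 2: Q2=0; energy lost=15.125
Final charges: Q1=5.92, Q2=0.00, Q3=29.58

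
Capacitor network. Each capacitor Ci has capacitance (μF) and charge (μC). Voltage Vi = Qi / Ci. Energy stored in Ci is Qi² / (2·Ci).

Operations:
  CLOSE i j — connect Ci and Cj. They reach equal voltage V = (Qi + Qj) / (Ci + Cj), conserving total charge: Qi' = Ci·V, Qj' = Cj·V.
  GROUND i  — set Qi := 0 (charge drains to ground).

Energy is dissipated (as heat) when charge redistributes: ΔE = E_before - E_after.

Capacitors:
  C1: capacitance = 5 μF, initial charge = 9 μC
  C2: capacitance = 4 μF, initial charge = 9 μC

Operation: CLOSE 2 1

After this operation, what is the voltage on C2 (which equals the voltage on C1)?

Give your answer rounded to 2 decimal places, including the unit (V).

Initial: C1(5μF, Q=9μC, V=1.80V), C2(4μF, Q=9μC, V=2.25V)
Op 1: CLOSE 2-1: Q_total=18.00, C_total=9.00, V=2.00; Q2=8.00, Q1=10.00; dissipated=0.225

Answer: 2.00 V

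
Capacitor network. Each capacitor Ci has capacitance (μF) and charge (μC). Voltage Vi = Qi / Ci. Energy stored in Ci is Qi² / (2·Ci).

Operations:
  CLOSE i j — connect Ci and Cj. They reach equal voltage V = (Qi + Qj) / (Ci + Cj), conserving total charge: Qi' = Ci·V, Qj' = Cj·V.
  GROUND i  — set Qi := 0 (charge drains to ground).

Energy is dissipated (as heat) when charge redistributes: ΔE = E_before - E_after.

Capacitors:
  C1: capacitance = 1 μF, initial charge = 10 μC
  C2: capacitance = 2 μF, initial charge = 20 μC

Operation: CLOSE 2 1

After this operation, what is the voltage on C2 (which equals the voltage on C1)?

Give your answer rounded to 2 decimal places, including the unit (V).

Answer: 10.00 V

Derivation:
Initial: C1(1μF, Q=10μC, V=10.00V), C2(2μF, Q=20μC, V=10.00V)
Op 1: CLOSE 2-1: Q_total=30.00, C_total=3.00, V=10.00; Q2=20.00, Q1=10.00; dissipated=0.000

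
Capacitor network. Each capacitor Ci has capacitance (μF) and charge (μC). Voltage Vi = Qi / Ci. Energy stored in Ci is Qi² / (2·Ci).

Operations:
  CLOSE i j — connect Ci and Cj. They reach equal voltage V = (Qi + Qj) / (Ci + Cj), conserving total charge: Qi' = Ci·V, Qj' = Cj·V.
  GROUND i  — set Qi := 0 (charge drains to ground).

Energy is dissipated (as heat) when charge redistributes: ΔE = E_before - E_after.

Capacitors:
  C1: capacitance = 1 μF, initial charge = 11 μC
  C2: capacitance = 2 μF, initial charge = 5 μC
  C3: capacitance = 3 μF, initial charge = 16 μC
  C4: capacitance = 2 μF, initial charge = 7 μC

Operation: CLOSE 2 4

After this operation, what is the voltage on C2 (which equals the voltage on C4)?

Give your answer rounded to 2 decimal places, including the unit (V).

Answer: 3.00 V

Derivation:
Initial: C1(1μF, Q=11μC, V=11.00V), C2(2μF, Q=5μC, V=2.50V), C3(3μF, Q=16μC, V=5.33V), C4(2μF, Q=7μC, V=3.50V)
Op 1: CLOSE 2-4: Q_total=12.00, C_total=4.00, V=3.00; Q2=6.00, Q4=6.00; dissipated=0.500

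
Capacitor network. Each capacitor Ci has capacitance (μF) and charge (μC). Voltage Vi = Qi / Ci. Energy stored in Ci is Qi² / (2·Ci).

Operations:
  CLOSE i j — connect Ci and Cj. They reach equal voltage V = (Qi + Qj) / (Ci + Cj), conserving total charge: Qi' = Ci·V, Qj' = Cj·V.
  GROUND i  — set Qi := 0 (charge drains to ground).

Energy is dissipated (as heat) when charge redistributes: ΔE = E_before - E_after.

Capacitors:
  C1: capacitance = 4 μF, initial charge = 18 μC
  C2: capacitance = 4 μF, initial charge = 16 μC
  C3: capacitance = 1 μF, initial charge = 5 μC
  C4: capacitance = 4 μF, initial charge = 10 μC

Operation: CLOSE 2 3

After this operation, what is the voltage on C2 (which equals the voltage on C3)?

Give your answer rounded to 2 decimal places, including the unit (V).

Answer: 4.20 V

Derivation:
Initial: C1(4μF, Q=18μC, V=4.50V), C2(4μF, Q=16μC, V=4.00V), C3(1μF, Q=5μC, V=5.00V), C4(4μF, Q=10μC, V=2.50V)
Op 1: CLOSE 2-3: Q_total=21.00, C_total=5.00, V=4.20; Q2=16.80, Q3=4.20; dissipated=0.400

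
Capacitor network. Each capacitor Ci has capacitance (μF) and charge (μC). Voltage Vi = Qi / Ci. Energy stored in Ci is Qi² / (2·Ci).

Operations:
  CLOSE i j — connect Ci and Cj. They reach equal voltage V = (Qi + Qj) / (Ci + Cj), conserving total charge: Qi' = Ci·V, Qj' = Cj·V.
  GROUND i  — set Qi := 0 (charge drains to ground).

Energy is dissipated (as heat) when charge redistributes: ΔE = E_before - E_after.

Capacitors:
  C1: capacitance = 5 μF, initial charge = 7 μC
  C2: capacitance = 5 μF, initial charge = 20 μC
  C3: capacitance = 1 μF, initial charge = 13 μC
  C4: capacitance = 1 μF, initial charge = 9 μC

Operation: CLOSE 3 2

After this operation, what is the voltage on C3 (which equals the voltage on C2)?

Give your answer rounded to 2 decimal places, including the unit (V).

Initial: C1(5μF, Q=7μC, V=1.40V), C2(5μF, Q=20μC, V=4.00V), C3(1μF, Q=13μC, V=13.00V), C4(1μF, Q=9μC, V=9.00V)
Op 1: CLOSE 3-2: Q_total=33.00, C_total=6.00, V=5.50; Q3=5.50, Q2=27.50; dissipated=33.750

Answer: 5.50 V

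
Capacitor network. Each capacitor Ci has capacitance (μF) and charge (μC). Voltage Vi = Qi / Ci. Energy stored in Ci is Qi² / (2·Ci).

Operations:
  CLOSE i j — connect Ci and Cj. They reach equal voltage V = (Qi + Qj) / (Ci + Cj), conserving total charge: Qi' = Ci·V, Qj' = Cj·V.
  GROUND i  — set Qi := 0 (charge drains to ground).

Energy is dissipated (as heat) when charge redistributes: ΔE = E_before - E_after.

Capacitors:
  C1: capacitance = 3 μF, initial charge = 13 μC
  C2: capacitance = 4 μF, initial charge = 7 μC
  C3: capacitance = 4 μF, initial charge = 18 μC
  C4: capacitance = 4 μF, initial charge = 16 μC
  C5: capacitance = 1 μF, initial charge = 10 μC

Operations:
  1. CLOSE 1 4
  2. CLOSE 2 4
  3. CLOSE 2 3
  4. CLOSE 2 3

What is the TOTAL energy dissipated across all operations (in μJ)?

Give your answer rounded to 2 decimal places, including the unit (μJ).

Answer: 8.23 μJ

Derivation:
Initial: C1(3μF, Q=13μC, V=4.33V), C2(4μF, Q=7μC, V=1.75V), C3(4μF, Q=18μC, V=4.50V), C4(4μF, Q=16μC, V=4.00V), C5(1μF, Q=10μC, V=10.00V)
Op 1: CLOSE 1-4: Q_total=29.00, C_total=7.00, V=4.14; Q1=12.43, Q4=16.57; dissipated=0.095
Op 2: CLOSE 2-4: Q_total=23.57, C_total=8.00, V=2.95; Q2=11.79, Q4=11.79; dissipated=5.726
Op 3: CLOSE 2-3: Q_total=29.79, C_total=8.00, V=3.72; Q2=14.89, Q3=14.89; dissipated=2.414
Op 4: CLOSE 2-3: Q_total=29.79, C_total=8.00, V=3.72; Q2=14.89, Q3=14.89; dissipated=0.000
Total dissipated: 8.235 μJ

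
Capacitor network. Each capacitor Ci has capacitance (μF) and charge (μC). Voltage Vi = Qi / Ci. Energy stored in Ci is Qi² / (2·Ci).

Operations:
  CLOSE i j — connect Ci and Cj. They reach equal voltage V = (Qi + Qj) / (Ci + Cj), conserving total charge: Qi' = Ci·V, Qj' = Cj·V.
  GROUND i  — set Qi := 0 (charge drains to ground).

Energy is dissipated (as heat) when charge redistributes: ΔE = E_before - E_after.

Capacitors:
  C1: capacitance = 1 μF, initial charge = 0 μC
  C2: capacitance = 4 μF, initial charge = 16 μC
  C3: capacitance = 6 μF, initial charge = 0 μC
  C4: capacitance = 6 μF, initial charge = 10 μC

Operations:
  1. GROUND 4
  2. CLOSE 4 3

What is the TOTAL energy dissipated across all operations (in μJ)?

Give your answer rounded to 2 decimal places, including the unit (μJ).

Answer: 8.33 μJ

Derivation:
Initial: C1(1μF, Q=0μC, V=0.00V), C2(4μF, Q=16μC, V=4.00V), C3(6μF, Q=0μC, V=0.00V), C4(6μF, Q=10μC, V=1.67V)
Op 1: GROUND 4: Q4=0; energy lost=8.333
Op 2: CLOSE 4-3: Q_total=0.00, C_total=12.00, V=0.00; Q4=0.00, Q3=0.00; dissipated=0.000
Total dissipated: 8.333 μJ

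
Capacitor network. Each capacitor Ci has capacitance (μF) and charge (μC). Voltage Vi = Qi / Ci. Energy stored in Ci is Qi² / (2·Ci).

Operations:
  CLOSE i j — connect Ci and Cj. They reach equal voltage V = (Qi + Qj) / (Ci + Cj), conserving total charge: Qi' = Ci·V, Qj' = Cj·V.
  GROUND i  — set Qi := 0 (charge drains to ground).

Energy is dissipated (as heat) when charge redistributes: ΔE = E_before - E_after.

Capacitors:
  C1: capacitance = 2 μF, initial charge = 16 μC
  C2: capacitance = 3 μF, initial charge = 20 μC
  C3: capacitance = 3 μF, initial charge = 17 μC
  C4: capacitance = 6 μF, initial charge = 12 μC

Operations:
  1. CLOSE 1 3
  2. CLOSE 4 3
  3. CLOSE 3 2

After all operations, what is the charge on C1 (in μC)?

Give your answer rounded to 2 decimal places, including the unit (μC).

Initial: C1(2μF, Q=16μC, V=8.00V), C2(3μF, Q=20μC, V=6.67V), C3(3μF, Q=17μC, V=5.67V), C4(6μF, Q=12μC, V=2.00V)
Op 1: CLOSE 1-3: Q_total=33.00, C_total=5.00, V=6.60; Q1=13.20, Q3=19.80; dissipated=3.267
Op 2: CLOSE 4-3: Q_total=31.80, C_total=9.00, V=3.53; Q4=21.20, Q3=10.60; dissipated=21.160
Op 3: CLOSE 3-2: Q_total=30.60, C_total=6.00, V=5.10; Q3=15.30, Q2=15.30; dissipated=7.363
Final charges: Q1=13.20, Q2=15.30, Q3=15.30, Q4=21.20

Answer: 13.20 μC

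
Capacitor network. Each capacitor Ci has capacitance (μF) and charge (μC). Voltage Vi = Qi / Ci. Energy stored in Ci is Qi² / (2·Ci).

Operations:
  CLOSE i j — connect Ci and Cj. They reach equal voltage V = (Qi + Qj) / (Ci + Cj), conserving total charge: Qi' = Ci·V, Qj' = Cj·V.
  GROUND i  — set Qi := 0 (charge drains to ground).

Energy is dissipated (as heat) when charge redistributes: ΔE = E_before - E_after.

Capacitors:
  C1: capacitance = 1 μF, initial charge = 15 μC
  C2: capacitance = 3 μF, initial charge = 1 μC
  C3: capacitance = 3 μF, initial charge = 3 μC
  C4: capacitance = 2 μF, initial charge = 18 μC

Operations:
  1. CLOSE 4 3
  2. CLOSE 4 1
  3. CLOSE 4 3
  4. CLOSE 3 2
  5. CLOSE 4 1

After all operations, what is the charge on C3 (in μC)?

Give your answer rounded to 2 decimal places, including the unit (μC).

Answer: 8.96 μC

Derivation:
Initial: C1(1μF, Q=15μC, V=15.00V), C2(3μF, Q=1μC, V=0.33V), C3(3μF, Q=3μC, V=1.00V), C4(2μF, Q=18μC, V=9.00V)
Op 1: CLOSE 4-3: Q_total=21.00, C_total=5.00, V=4.20; Q4=8.40, Q3=12.60; dissipated=38.400
Op 2: CLOSE 4-1: Q_total=23.40, C_total=3.00, V=7.80; Q4=15.60, Q1=7.80; dissipated=38.880
Op 3: CLOSE 4-3: Q_total=28.20, C_total=5.00, V=5.64; Q4=11.28, Q3=16.92; dissipated=7.776
Op 4: CLOSE 3-2: Q_total=17.92, C_total=6.00, V=2.99; Q3=8.96, Q2=8.96; dissipated=21.121
Op 5: CLOSE 4-1: Q_total=19.08, C_total=3.00, V=6.36; Q4=12.72, Q1=6.36; dissipated=1.555
Final charges: Q1=6.36, Q2=8.96, Q3=8.96, Q4=12.72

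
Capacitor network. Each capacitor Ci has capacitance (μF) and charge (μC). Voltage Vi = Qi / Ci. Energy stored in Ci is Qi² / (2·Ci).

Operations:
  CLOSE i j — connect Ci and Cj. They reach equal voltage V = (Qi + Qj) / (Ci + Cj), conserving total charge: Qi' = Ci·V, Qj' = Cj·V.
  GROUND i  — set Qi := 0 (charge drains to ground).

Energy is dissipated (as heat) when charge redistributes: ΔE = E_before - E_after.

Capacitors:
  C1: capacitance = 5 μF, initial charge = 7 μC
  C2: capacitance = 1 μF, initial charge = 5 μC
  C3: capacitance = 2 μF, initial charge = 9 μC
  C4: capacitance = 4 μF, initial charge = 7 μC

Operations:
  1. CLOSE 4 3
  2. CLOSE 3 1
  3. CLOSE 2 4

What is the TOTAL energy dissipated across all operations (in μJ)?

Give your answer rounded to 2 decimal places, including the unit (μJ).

Initial: C1(5μF, Q=7μC, V=1.40V), C2(1μF, Q=5μC, V=5.00V), C3(2μF, Q=9μC, V=4.50V), C4(4μF, Q=7μC, V=1.75V)
Op 1: CLOSE 4-3: Q_total=16.00, C_total=6.00, V=2.67; Q4=10.67, Q3=5.33; dissipated=5.042
Op 2: CLOSE 3-1: Q_total=12.33, C_total=7.00, V=1.76; Q3=3.52, Q1=8.81; dissipated=1.146
Op 3: CLOSE 2-4: Q_total=15.67, C_total=5.00, V=3.13; Q2=3.13, Q4=12.53; dissipated=2.178
Total dissipated: 8.365 μJ

Answer: 8.37 μJ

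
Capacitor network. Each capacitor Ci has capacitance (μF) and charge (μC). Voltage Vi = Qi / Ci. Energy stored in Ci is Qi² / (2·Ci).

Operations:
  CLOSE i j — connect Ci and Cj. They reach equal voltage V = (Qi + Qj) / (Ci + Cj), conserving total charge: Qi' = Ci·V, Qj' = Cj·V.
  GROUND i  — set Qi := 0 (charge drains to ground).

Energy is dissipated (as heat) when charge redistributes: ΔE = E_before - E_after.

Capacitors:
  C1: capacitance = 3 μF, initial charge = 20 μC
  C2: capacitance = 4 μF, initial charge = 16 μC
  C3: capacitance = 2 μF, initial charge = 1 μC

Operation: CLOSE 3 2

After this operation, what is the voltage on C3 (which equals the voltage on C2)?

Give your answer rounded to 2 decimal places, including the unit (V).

Initial: C1(3μF, Q=20μC, V=6.67V), C2(4μF, Q=16μC, V=4.00V), C3(2μF, Q=1μC, V=0.50V)
Op 1: CLOSE 3-2: Q_total=17.00, C_total=6.00, V=2.83; Q3=5.67, Q2=11.33; dissipated=8.167

Answer: 2.83 V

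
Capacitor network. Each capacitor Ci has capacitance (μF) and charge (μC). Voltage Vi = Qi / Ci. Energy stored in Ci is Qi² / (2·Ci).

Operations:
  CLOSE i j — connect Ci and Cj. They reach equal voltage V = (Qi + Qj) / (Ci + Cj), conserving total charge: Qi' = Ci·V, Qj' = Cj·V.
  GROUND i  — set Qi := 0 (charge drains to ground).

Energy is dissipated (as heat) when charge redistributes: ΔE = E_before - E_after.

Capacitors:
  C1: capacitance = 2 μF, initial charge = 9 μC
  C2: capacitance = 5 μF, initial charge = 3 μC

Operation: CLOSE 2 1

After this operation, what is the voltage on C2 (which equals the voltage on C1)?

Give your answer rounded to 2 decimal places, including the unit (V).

Answer: 1.71 V

Derivation:
Initial: C1(2μF, Q=9μC, V=4.50V), C2(5μF, Q=3μC, V=0.60V)
Op 1: CLOSE 2-1: Q_total=12.00, C_total=7.00, V=1.71; Q2=8.57, Q1=3.43; dissipated=10.864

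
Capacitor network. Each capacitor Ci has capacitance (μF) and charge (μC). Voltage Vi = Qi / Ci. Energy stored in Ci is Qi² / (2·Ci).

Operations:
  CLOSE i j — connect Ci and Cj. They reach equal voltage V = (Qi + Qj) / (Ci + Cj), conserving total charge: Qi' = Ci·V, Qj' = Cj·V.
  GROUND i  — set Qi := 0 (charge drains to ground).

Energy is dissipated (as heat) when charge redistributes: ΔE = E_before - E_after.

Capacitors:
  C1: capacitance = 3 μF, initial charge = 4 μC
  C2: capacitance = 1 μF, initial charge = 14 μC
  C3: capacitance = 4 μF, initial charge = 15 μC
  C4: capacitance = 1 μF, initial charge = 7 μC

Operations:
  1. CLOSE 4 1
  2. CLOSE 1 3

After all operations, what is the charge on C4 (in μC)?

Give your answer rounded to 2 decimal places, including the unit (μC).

Initial: C1(3μF, Q=4μC, V=1.33V), C2(1μF, Q=14μC, V=14.00V), C3(4μF, Q=15μC, V=3.75V), C4(1μF, Q=7μC, V=7.00V)
Op 1: CLOSE 4-1: Q_total=11.00, C_total=4.00, V=2.75; Q4=2.75, Q1=8.25; dissipated=12.042
Op 2: CLOSE 1-3: Q_total=23.25, C_total=7.00, V=3.32; Q1=9.96, Q3=13.29; dissipated=0.857
Final charges: Q1=9.96, Q2=14.00, Q3=13.29, Q4=2.75

Answer: 2.75 μC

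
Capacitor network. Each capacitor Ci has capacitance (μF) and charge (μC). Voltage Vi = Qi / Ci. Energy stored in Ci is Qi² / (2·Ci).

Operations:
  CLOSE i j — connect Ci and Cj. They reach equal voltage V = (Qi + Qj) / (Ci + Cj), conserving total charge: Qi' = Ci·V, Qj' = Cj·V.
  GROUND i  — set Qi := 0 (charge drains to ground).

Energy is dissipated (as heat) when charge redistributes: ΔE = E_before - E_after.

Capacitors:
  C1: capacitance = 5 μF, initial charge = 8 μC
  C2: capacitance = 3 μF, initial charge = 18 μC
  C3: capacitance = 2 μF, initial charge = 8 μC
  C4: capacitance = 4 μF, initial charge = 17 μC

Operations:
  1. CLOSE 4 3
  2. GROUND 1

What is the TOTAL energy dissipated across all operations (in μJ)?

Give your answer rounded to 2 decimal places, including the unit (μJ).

Initial: C1(5μF, Q=8μC, V=1.60V), C2(3μF, Q=18μC, V=6.00V), C3(2μF, Q=8μC, V=4.00V), C4(4μF, Q=17μC, V=4.25V)
Op 1: CLOSE 4-3: Q_total=25.00, C_total=6.00, V=4.17; Q4=16.67, Q3=8.33; dissipated=0.042
Op 2: GROUND 1: Q1=0; energy lost=6.400
Total dissipated: 6.442 μJ

Answer: 6.44 μJ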